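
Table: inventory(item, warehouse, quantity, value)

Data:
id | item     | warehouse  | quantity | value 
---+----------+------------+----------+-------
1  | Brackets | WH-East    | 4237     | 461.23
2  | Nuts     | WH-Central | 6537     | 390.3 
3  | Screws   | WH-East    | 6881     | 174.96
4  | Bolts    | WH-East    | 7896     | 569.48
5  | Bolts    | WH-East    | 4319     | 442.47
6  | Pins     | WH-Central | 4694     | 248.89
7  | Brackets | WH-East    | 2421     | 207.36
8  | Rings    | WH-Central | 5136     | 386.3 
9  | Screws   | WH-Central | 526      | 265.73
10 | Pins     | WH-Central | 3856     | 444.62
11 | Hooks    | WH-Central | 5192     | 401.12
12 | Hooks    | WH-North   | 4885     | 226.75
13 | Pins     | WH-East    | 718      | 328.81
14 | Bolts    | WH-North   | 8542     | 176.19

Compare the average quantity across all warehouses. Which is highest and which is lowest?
SELECT warehouse, AVG(quantity)
FROM inventory
GROUP BY warehouse
ORDER BY AVG(quantity)

All groups:
  WH-Central: 4323.50
  WH-East: 4412.00
  WH-North: 6713.50

Highest: WH-North (6713.50)
Lowest: WH-Central (4323.50)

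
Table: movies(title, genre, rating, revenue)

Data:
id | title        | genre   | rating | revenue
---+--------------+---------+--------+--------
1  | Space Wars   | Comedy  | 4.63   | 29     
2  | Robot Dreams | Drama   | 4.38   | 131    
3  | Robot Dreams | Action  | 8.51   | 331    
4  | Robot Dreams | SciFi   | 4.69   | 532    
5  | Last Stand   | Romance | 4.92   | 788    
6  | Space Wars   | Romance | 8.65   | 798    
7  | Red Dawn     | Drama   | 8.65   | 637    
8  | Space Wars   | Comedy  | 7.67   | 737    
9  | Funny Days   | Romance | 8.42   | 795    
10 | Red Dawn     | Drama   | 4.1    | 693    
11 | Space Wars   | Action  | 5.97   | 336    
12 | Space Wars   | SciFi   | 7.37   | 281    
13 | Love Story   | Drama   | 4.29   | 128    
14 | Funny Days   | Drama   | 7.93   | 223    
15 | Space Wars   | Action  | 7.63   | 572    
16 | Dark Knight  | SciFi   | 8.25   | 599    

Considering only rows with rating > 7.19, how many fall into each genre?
SELECT genre, COUNT(*)
FROM movies
WHERE rating > 7.19
GROUP BY genre

Note: WHERE filters rows before grouping.

Result:
  Action: 2
  Comedy: 1
  Drama: 2
  Romance: 2
  SciFi: 2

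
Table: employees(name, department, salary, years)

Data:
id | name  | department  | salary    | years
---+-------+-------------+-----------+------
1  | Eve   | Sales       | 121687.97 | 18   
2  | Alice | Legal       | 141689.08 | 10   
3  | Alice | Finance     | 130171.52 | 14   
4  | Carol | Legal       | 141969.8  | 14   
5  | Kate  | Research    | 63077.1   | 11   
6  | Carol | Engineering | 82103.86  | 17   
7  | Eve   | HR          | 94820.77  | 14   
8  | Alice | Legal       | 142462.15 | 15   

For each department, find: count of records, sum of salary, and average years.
SELECT department,
       COUNT(*) as cnt,
       SUM(salary) as total_salary,
       AVG(years) as avg_years
FROM employees
GROUP BY department

Result:
  Engineering: 1 records, 82103.86 total salary, 17.00 avg years
  Finance: 1 records, 130171.52 total salary, 14.00 avg years
  HR: 1 records, 94820.77 total salary, 14.00 avg years
  Legal: 3 records, 426121.03 total salary, 13.00 avg years
  Research: 1 records, 63077.10 total salary, 11.00 avg years
  Sales: 1 records, 121687.97 total salary, 18.00 avg years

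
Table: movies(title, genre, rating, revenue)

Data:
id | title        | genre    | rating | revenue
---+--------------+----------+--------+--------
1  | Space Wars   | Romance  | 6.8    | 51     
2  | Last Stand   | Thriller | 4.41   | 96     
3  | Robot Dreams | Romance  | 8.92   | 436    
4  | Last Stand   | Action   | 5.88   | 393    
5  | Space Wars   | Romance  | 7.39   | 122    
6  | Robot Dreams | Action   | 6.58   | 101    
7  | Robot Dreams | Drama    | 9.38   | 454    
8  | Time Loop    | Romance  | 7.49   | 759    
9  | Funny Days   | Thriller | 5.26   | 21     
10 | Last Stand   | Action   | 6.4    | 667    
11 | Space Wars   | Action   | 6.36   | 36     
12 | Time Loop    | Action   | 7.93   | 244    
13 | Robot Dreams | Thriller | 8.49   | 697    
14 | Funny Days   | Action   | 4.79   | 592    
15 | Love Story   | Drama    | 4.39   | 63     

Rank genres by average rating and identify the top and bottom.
SELECT genre, AVG(rating)
FROM movies
GROUP BY genre
ORDER BY AVG(rating)

All groups:
  Thriller: 6.05
  Action: 6.32
  Drama: 6.89
  Romance: 7.65

Highest: Romance (7.65)
Lowest: Thriller (6.05)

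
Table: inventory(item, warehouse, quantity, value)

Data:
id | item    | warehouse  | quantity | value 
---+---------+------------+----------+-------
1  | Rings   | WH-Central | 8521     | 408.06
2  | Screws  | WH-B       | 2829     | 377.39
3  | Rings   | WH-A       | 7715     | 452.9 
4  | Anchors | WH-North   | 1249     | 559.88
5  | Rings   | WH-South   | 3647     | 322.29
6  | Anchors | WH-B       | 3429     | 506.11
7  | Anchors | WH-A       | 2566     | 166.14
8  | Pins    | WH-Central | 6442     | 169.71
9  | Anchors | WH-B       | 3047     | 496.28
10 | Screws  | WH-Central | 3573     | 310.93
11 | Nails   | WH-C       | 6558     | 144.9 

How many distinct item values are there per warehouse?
SELECT warehouse, COUNT(DISTINCT item)
FROM inventory
GROUP BY warehouse

Result:
  WH-A: 2 distinct
  WH-B: 2 distinct
  WH-C: 1 distinct
  WH-Central: 3 distinct
  WH-North: 1 distinct
  WH-South: 1 distinct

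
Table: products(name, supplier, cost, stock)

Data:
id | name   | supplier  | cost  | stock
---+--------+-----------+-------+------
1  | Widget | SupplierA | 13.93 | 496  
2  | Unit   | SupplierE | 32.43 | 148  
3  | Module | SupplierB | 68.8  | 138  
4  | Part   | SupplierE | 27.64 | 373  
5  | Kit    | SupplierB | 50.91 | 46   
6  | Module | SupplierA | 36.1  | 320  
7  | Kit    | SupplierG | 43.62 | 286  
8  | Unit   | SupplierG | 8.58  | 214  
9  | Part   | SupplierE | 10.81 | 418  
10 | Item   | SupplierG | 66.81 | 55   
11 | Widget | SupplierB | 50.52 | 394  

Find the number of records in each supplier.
SELECT supplier, COUNT(*) as count
FROM products
GROUP BY supplier

Result:
  SupplierA: 2
  SupplierB: 3
  SupplierE: 3
  SupplierG: 3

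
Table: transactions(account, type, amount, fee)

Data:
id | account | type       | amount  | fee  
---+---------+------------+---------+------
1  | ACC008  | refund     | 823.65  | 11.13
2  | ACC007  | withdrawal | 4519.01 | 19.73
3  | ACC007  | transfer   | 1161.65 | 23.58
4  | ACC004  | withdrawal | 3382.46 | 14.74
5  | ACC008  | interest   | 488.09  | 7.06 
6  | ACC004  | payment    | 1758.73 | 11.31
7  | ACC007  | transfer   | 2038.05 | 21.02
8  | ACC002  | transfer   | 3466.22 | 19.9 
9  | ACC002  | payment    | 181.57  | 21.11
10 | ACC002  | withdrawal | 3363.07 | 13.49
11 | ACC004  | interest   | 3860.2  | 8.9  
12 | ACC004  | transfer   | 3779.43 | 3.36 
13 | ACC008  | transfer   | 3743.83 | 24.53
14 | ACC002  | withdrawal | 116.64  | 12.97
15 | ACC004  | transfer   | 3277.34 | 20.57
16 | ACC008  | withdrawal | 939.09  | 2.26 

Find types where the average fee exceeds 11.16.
SELECT type, AVG(fee)
FROM transactions
GROUP BY type
HAVING AVG(fee) > 11.16

Result:
  payment: avg=16.21
  transfer: avg=18.83
  withdrawal: avg=12.64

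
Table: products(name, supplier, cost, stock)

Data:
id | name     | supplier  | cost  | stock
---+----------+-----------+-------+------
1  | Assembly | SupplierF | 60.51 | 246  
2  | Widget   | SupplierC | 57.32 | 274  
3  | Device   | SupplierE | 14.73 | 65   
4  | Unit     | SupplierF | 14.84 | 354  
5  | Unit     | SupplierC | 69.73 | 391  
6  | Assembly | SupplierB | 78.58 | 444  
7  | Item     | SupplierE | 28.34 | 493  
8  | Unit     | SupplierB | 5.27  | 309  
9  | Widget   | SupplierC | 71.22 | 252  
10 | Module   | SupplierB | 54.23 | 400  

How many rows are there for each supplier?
SELECT supplier, COUNT(*) as count
FROM products
GROUP BY supplier

Result:
  SupplierB: 3
  SupplierC: 3
  SupplierE: 2
  SupplierF: 2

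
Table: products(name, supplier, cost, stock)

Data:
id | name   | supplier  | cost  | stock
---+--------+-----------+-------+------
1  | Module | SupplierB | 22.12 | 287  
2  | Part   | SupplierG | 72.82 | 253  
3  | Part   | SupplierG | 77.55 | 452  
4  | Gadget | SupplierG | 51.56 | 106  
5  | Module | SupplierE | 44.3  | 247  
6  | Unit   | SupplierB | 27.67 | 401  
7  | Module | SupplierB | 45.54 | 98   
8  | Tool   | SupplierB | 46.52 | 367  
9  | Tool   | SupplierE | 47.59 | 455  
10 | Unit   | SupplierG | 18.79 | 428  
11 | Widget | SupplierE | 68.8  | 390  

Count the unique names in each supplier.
SELECT supplier, COUNT(DISTINCT name)
FROM products
GROUP BY supplier

Result:
  SupplierB: 3 distinct
  SupplierE: 3 distinct
  SupplierG: 3 distinct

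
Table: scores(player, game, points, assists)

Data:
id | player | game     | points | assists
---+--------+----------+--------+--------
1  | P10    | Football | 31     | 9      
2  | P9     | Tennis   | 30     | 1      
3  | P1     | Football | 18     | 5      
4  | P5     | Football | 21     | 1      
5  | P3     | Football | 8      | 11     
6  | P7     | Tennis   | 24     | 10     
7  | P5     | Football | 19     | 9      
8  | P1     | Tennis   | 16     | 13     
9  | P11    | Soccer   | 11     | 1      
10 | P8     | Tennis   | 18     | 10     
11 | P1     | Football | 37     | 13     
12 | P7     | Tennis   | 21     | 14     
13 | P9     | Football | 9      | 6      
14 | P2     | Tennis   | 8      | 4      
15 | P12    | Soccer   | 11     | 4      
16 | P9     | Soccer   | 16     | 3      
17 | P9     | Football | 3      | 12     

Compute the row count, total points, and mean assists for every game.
SELECT game,
       COUNT(*) as cnt,
       SUM(points) as total_points,
       AVG(assists) as avg_assists
FROM scores
GROUP BY game

Result:
  Football: 8 records, 146 total points, 8.25 avg assists
  Soccer: 3 records, 38 total points, 2.67 avg assists
  Tennis: 6 records, 117 total points, 8.67 avg assists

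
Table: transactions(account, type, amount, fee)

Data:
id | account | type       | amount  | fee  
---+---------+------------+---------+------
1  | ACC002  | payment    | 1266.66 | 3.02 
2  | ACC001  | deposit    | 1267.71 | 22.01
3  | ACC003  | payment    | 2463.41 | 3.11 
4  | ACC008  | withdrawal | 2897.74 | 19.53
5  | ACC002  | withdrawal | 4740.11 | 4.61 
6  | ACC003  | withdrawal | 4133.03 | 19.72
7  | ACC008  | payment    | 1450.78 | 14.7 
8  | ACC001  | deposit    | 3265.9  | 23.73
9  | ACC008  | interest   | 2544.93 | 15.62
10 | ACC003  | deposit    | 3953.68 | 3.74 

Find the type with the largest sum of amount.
SELECT type, SUM(amount) as val
FROM transactions
GROUP BY type
ORDER BY val DESC
LIMIT 1

Result: withdrawal with sum(amount) = 11770.88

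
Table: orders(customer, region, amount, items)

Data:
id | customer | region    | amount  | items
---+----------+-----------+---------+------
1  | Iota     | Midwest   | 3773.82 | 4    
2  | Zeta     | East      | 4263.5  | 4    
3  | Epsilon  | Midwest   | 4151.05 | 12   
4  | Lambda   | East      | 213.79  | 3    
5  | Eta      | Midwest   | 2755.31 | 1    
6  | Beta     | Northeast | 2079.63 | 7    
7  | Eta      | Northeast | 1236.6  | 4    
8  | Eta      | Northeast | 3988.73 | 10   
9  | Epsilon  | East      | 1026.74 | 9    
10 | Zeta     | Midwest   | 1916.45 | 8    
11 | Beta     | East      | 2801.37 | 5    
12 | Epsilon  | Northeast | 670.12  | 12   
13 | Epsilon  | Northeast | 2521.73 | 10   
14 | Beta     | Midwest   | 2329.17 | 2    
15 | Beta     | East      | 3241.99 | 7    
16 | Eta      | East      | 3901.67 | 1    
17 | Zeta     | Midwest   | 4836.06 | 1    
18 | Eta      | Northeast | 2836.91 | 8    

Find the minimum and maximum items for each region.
SELECT region, MIN(items), MAX(items)
FROM orders
GROUP BY region

Result:
  East: min=1, max=9
  Midwest: min=1, max=12
  Northeast: min=4, max=12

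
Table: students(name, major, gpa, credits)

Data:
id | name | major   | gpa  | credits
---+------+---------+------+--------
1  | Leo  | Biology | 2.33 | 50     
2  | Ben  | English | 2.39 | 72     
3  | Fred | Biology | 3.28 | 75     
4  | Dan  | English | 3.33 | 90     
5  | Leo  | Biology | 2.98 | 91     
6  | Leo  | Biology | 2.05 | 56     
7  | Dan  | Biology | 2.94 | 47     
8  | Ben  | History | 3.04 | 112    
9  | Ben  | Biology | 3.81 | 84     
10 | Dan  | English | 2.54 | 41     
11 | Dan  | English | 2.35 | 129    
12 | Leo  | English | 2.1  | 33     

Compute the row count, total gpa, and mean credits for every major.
SELECT major,
       COUNT(*) as cnt,
       SUM(gpa) as total_gpa,
       AVG(credits) as avg_credits
FROM students
GROUP BY major

Result:
  Biology: 6 records, 17.39 total gpa, 67.17 avg credits
  English: 5 records, 12.71 total gpa, 73.00 avg credits
  History: 1 records, 3.04 total gpa, 112.00 avg credits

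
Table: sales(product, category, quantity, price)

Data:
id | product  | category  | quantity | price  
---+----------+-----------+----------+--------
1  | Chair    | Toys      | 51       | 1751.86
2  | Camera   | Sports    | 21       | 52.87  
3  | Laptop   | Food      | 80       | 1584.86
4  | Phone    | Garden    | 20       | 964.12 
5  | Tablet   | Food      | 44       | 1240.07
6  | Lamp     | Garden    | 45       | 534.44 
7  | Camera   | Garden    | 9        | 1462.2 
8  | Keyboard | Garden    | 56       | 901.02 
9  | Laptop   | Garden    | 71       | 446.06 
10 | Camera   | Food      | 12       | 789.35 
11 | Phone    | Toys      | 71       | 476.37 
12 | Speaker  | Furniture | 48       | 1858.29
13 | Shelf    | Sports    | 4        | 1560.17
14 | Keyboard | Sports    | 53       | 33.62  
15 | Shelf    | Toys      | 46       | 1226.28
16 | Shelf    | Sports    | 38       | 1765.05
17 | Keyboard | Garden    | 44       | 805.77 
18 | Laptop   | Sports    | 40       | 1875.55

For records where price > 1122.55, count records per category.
SELECT category, COUNT(*)
FROM sales
WHERE price > 1122.55
GROUP BY category

Note: WHERE filters rows before grouping.

Result:
  Food: 2
  Furniture: 1
  Garden: 1
  Sports: 3
  Toys: 2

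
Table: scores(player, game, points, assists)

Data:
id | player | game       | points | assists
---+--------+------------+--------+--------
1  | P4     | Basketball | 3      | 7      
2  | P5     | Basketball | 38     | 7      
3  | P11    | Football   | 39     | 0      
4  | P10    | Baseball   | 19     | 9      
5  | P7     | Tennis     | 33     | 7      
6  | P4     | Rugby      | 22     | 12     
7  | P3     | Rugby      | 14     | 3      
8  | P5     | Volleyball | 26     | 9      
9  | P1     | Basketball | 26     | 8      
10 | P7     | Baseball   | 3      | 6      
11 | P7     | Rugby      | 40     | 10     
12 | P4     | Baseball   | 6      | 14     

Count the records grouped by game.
SELECT game, COUNT(*) as count
FROM scores
GROUP BY game

Result:
  Baseball: 3
  Basketball: 3
  Football: 1
  Rugby: 3
  Tennis: 1
  Volleyball: 1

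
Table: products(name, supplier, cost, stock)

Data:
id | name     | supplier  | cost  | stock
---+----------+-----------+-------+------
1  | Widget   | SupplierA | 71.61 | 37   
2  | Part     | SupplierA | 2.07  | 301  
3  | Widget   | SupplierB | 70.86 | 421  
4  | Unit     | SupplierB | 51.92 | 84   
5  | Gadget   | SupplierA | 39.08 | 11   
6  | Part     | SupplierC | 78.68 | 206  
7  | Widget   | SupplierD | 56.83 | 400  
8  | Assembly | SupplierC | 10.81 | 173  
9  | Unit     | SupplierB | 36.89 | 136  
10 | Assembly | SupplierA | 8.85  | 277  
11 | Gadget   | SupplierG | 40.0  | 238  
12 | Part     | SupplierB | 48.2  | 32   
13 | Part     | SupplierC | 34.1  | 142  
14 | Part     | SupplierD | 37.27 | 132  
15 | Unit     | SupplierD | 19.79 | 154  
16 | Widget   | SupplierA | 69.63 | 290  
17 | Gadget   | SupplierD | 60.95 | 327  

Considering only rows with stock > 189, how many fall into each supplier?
SELECT supplier, COUNT(*)
FROM products
WHERE stock > 189
GROUP BY supplier

Note: WHERE filters rows before grouping.

Result:
  SupplierA: 3
  SupplierB: 1
  SupplierC: 1
  SupplierD: 2
  SupplierG: 1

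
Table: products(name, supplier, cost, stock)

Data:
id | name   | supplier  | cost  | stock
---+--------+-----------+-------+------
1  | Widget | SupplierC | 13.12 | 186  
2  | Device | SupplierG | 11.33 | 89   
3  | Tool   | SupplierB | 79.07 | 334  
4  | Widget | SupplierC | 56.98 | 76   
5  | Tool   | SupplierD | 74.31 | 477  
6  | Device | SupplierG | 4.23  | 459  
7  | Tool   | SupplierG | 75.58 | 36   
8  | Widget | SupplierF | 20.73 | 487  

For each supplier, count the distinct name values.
SELECT supplier, COUNT(DISTINCT name)
FROM products
GROUP BY supplier

Result:
  SupplierB: 1 distinct
  SupplierC: 1 distinct
  SupplierD: 1 distinct
  SupplierF: 1 distinct
  SupplierG: 2 distinct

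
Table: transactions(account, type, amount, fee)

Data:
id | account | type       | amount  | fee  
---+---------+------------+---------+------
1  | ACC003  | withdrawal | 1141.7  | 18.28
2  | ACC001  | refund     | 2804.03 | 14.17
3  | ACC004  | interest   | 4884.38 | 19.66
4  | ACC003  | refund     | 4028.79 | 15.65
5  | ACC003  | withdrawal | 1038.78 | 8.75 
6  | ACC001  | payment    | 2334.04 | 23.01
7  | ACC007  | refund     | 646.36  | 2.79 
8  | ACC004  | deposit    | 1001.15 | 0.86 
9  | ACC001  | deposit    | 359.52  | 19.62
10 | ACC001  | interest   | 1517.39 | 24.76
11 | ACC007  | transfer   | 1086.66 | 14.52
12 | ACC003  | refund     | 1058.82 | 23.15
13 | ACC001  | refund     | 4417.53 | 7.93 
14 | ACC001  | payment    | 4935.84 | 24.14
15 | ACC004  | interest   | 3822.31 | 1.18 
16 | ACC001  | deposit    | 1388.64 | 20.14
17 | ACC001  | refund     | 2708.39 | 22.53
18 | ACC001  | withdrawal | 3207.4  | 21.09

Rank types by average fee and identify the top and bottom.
SELECT type, AVG(fee)
FROM transactions
GROUP BY type
ORDER BY AVG(fee)

All groups:
  deposit: 13.54
  refund: 14.37
  transfer: 14.52
  interest: 15.20
  withdrawal: 16.04
  payment: 23.58

Highest: payment (23.58)
Lowest: deposit (13.54)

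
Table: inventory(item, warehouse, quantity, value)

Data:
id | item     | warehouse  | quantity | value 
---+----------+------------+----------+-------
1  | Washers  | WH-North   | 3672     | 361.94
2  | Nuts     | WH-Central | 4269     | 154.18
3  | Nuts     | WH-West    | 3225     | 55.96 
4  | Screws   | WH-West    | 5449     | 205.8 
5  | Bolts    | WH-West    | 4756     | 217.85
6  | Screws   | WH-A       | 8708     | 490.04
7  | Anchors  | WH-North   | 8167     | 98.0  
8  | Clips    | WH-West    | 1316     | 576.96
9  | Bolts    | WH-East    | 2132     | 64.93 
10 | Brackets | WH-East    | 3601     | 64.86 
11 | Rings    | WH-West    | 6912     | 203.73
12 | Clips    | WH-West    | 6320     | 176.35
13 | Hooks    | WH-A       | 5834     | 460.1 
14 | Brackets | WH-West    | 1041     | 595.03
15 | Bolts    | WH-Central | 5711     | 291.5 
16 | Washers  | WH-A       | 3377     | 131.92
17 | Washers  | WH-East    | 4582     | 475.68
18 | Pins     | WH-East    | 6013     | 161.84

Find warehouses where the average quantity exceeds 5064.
SELECT warehouse, AVG(quantity)
FROM inventory
GROUP BY warehouse
HAVING AVG(quantity) > 5064

Result:
  WH-A: avg=5973.00
  WH-North: avg=5919.50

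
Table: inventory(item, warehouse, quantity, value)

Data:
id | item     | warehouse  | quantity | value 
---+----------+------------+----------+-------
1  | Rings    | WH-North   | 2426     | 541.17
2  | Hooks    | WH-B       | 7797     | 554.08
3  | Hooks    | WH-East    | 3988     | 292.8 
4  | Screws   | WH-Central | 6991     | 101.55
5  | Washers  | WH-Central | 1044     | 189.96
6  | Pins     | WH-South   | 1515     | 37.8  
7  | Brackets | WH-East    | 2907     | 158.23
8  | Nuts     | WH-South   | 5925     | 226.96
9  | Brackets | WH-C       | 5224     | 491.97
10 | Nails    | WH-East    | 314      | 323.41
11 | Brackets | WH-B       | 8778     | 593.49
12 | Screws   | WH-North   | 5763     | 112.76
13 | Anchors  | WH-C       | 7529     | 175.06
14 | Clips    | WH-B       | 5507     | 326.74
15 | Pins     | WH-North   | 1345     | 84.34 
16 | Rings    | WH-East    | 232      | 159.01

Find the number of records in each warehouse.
SELECT warehouse, COUNT(*) as count
FROM inventory
GROUP BY warehouse

Result:
  WH-B: 3
  WH-C: 2
  WH-Central: 2
  WH-East: 4
  WH-North: 3
  WH-South: 2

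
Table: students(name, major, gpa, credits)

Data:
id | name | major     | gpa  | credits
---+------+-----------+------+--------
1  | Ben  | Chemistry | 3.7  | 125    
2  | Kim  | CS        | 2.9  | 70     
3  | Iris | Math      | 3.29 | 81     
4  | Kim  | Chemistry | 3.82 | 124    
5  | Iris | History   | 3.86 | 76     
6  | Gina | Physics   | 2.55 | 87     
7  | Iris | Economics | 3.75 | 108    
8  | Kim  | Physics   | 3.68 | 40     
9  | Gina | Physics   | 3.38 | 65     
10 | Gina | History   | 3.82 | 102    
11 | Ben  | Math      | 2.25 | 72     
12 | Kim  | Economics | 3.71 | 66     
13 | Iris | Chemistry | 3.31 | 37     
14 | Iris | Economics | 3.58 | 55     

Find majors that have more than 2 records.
SELECT major, COUNT(*) as cnt
FROM students
GROUP BY major
HAVING COUNT(*) > 2

Result:
  Chemistry: 3
  Economics: 3
  Physics: 3

Note: HAVING filters groups after aggregation, WHERE filters rows before.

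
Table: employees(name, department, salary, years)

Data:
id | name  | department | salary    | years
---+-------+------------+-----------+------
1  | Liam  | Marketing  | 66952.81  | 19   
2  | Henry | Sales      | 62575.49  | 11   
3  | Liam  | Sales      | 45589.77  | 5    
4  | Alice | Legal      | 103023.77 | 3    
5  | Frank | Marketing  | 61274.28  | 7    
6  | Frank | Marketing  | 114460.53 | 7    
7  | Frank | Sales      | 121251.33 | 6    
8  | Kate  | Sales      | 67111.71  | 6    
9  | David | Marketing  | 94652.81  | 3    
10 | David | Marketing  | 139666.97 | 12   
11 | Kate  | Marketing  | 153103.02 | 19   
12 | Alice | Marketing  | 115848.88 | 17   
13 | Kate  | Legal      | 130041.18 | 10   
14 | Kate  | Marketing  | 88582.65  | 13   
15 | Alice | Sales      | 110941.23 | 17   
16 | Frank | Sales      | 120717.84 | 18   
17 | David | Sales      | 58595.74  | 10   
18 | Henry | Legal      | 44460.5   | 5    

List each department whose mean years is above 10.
SELECT department, AVG(years)
FROM employees
GROUP BY department
HAVING AVG(years) > 10

Result:
  Marketing: avg=12.13
  Sales: avg=10.43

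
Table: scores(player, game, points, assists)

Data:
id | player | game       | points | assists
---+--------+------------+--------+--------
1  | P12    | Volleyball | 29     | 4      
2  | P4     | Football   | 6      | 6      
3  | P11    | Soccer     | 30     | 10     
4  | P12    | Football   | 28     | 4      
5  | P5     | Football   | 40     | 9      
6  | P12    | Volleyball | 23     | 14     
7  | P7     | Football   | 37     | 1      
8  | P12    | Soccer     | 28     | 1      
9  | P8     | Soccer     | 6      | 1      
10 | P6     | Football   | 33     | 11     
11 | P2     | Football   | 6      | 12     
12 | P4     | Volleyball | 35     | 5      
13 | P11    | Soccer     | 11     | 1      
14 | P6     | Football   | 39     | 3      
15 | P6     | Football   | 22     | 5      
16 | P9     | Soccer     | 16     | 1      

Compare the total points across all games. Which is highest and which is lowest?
SELECT game, SUM(points)
FROM scores
GROUP BY game
ORDER BY SUM(points)

All groups:
  Volleyball: 87
  Soccer: 91
  Football: 211

Highest: Football (211)
Lowest: Volleyball (87)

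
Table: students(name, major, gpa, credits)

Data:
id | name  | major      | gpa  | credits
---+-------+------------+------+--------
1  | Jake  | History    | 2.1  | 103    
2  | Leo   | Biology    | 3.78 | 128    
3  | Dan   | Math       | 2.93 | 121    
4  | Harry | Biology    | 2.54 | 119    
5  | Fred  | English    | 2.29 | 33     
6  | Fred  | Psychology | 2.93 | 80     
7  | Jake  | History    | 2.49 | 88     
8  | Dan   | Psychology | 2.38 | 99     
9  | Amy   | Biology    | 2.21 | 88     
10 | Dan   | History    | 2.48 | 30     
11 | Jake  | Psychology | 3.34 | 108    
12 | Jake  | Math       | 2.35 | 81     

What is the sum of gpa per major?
SELECT major, SUM(gpa) as result
FROM students
GROUP BY major

Result:
  Biology: 8.53
  English: 2.29
  History: 7.07
  Math: 5.28
  Psychology: 8.65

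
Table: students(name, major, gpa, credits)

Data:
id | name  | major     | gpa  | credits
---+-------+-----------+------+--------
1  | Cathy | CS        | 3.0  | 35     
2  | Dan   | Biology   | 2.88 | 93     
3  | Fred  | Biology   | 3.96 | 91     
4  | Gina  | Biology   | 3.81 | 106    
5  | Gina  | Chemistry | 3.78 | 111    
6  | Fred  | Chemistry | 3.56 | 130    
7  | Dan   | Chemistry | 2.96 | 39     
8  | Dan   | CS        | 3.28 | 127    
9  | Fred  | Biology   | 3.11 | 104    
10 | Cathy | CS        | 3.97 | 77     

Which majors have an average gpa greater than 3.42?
SELECT major, AVG(gpa)
FROM students
GROUP BY major
HAVING AVG(gpa) > 3.42

Result:
  Biology: avg=3.44
  Chemistry: avg=3.43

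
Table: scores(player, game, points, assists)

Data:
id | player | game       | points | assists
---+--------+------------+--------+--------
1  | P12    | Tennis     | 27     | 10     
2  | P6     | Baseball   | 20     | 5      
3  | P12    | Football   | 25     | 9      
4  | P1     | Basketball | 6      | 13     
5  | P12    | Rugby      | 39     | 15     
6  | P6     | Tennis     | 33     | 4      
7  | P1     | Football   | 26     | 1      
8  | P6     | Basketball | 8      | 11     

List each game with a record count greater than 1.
SELECT game, COUNT(*) as cnt
FROM scores
GROUP BY game
HAVING COUNT(*) > 1

Result:
  Basketball: 2
  Football: 2
  Tennis: 2

Note: HAVING filters groups after aggregation, WHERE filters rows before.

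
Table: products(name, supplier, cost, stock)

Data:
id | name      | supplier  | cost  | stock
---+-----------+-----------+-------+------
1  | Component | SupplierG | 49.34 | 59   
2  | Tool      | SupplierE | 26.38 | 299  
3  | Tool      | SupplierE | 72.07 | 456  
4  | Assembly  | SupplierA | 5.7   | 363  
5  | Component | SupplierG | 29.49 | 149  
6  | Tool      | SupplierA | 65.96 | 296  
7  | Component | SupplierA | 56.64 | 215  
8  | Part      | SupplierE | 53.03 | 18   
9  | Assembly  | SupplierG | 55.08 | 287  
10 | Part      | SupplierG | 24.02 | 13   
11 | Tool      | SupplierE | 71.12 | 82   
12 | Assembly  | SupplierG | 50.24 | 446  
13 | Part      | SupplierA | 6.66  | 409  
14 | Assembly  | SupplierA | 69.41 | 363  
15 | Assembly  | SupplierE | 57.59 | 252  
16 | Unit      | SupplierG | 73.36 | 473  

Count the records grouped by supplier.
SELECT supplier, COUNT(*) as count
FROM products
GROUP BY supplier

Result:
  SupplierA: 5
  SupplierE: 5
  SupplierG: 6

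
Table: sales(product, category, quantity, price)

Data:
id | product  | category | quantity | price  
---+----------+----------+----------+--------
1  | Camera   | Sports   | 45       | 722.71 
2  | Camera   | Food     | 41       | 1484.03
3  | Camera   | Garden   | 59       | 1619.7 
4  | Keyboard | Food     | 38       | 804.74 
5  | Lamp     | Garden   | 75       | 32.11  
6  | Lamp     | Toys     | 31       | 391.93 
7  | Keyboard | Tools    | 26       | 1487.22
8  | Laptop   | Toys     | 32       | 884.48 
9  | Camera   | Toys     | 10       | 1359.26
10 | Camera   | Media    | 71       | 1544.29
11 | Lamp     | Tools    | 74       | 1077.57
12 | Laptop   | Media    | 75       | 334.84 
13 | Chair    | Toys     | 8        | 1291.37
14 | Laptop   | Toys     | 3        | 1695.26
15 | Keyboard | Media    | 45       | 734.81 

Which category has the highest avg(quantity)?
SELECT category, AVG(quantity) as val
FROM sales
GROUP BY category
ORDER BY val DESC
LIMIT 1

Result: Garden with avg(quantity) = 67.00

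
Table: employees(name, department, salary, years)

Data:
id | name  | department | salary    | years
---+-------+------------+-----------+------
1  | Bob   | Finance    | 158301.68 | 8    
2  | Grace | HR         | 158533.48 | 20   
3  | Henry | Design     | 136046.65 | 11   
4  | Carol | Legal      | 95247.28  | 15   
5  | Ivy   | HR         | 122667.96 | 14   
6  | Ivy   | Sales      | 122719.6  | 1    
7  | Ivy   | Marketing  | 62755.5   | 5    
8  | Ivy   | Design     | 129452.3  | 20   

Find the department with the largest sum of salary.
SELECT department, SUM(salary) as val
FROM employees
GROUP BY department
ORDER BY val DESC
LIMIT 1

Result: HR with sum(salary) = 281201.44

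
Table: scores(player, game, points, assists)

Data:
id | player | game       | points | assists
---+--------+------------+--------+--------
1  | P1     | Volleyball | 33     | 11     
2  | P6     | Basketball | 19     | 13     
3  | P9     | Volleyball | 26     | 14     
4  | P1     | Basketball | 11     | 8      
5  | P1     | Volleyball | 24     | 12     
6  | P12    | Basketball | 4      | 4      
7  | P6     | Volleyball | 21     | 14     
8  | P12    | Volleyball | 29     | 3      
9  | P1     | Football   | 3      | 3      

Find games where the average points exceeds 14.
SELECT game, AVG(points)
FROM scores
GROUP BY game
HAVING AVG(points) > 14

Result:
  Volleyball: avg=26.60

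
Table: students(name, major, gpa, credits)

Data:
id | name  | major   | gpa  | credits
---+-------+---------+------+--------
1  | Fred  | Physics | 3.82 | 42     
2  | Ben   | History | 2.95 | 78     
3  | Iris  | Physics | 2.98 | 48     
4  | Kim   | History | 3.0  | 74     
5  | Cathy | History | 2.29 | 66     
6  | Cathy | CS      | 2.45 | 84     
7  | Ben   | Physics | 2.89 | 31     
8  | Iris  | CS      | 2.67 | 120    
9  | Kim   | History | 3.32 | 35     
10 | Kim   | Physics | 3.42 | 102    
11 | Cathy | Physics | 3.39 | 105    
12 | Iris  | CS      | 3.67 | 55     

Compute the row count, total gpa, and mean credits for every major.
SELECT major,
       COUNT(*) as cnt,
       SUM(gpa) as total_gpa,
       AVG(credits) as avg_credits
FROM students
GROUP BY major

Result:
  CS: 3 records, 8.79 total gpa, 86.33 avg credits
  History: 4 records, 11.56 total gpa, 63.25 avg credits
  Physics: 5 records, 16.50 total gpa, 65.60 avg credits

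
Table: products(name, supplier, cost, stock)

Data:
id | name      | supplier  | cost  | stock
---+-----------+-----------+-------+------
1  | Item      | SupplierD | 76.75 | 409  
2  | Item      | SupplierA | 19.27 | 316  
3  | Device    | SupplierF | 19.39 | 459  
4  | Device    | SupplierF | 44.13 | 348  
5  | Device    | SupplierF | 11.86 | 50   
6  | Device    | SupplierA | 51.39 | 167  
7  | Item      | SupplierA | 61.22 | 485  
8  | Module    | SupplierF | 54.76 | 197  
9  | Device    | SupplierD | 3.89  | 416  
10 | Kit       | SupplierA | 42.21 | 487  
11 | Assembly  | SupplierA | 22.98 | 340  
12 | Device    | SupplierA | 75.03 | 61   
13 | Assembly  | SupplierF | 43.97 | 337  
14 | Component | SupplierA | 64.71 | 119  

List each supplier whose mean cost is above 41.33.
SELECT supplier, AVG(cost)
FROM products
GROUP BY supplier
HAVING AVG(cost) > 41.33

Result:
  SupplierA: avg=48.12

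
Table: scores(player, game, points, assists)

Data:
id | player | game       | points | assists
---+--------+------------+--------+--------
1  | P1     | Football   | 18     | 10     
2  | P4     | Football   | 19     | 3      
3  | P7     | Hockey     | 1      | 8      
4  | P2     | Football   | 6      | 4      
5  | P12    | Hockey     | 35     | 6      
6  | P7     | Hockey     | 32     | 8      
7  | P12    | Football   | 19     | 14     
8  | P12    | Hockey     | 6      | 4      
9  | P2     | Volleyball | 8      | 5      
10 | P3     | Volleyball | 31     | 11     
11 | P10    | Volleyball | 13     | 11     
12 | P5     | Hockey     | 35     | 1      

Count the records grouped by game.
SELECT game, COUNT(*) as count
FROM scores
GROUP BY game

Result:
  Football: 4
  Hockey: 5
  Volleyball: 3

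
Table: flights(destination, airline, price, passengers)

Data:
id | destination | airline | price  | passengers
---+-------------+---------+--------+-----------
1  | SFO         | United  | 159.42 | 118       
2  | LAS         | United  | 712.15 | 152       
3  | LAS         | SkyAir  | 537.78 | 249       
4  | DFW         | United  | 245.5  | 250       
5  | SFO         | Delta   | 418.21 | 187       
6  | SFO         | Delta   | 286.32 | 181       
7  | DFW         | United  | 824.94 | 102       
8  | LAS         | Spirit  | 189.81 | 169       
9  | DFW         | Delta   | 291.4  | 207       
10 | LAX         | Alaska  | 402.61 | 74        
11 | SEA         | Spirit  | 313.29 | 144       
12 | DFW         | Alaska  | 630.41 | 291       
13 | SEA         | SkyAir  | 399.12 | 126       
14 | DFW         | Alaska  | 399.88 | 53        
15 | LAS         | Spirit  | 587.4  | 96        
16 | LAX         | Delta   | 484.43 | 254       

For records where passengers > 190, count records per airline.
SELECT airline, COUNT(*)
FROM flights
WHERE passengers > 190
GROUP BY airline

Note: WHERE filters rows before grouping.

Result:
  Alaska: 1
  Delta: 2
  SkyAir: 1
  United: 1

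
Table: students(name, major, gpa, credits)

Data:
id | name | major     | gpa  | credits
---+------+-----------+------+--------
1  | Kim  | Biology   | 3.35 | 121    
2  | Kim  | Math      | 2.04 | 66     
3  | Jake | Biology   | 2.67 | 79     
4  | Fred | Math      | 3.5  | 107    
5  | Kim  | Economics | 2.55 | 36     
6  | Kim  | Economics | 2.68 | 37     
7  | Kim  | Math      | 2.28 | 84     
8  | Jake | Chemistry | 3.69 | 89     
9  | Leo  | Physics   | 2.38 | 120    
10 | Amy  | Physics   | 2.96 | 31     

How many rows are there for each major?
SELECT major, COUNT(*) as count
FROM students
GROUP BY major

Result:
  Biology: 2
  Chemistry: 1
  Economics: 2
  Math: 3
  Physics: 2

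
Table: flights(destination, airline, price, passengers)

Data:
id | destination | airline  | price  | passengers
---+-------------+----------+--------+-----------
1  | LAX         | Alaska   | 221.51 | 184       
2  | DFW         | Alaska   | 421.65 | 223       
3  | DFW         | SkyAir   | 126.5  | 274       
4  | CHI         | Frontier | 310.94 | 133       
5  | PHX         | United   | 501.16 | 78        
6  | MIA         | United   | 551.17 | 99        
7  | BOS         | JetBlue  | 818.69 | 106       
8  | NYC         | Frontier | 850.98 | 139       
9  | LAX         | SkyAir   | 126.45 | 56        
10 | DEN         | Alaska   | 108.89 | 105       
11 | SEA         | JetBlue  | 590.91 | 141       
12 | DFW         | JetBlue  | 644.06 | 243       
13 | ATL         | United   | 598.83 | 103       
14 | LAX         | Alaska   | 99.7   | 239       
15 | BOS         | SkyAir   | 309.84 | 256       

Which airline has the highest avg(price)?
SELECT airline, AVG(price) as val
FROM flights
GROUP BY airline
ORDER BY val DESC
LIMIT 1

Result: JetBlue with avg(price) = 684.55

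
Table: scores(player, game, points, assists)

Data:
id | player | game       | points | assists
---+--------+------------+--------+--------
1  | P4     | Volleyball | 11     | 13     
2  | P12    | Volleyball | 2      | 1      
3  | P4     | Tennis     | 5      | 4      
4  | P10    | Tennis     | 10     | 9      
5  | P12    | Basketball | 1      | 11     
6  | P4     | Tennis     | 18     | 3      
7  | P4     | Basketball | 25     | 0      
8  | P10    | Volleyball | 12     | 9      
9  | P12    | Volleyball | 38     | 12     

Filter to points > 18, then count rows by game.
SELECT game, COUNT(*)
FROM scores
WHERE points > 18
GROUP BY game

Note: WHERE filters rows before grouping.

Result:
  Basketball: 1
  Volleyball: 1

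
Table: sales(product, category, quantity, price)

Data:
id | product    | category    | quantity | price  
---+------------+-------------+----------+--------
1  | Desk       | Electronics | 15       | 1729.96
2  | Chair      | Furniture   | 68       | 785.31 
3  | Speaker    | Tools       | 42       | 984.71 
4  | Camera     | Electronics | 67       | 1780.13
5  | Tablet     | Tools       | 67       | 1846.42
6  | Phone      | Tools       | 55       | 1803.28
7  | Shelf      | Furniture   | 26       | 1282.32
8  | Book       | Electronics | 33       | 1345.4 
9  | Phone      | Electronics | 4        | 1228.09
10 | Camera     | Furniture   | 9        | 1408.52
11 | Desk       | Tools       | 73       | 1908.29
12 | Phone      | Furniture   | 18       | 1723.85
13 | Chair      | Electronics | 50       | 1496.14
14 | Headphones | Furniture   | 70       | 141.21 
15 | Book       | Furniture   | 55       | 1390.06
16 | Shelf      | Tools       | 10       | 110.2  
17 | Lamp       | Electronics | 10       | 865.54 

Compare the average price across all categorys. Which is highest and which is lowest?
SELECT category, AVG(price)
FROM sales
GROUP BY category
ORDER BY AVG(price)

All groups:
  Furniture: 1121.88
  Tools: 1330.58
  Electronics: 1407.54

Highest: Electronics (1407.54)
Lowest: Furniture (1121.88)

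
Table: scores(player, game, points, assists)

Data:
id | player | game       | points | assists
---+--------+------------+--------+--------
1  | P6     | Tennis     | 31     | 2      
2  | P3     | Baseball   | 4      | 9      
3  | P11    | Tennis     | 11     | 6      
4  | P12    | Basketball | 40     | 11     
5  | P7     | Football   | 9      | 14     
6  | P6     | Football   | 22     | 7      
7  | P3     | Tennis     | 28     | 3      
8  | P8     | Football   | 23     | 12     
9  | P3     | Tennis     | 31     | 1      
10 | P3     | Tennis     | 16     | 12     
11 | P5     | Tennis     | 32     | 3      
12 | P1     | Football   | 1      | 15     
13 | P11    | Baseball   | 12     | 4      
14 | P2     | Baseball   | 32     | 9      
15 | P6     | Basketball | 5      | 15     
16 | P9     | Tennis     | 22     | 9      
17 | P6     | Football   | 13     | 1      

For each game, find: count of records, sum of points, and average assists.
SELECT game,
       COUNT(*) as cnt,
       SUM(points) as total_points,
       AVG(assists) as avg_assists
FROM scores
GROUP BY game

Result:
  Baseball: 3 records, 48 total points, 7.33 avg assists
  Basketball: 2 records, 45 total points, 13.00 avg assists
  Football: 5 records, 68 total points, 9.80 avg assists
  Tennis: 7 records, 171 total points, 5.14 avg assists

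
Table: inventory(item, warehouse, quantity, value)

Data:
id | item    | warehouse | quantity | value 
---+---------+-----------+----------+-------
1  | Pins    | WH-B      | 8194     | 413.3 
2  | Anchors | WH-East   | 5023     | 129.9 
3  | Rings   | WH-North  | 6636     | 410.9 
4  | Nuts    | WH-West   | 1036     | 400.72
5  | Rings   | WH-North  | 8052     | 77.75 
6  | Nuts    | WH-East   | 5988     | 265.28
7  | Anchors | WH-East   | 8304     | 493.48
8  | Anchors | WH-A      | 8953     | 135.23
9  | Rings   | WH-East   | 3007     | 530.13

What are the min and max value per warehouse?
SELECT warehouse, MIN(value), MAX(value)
FROM inventory
GROUP BY warehouse

Result:
  WH-A: min=135.23, max=135.23
  WH-B: min=413.30, max=413.30
  WH-East: min=129.90, max=530.13
  WH-North: min=77.75, max=410.90
  WH-West: min=400.72, max=400.72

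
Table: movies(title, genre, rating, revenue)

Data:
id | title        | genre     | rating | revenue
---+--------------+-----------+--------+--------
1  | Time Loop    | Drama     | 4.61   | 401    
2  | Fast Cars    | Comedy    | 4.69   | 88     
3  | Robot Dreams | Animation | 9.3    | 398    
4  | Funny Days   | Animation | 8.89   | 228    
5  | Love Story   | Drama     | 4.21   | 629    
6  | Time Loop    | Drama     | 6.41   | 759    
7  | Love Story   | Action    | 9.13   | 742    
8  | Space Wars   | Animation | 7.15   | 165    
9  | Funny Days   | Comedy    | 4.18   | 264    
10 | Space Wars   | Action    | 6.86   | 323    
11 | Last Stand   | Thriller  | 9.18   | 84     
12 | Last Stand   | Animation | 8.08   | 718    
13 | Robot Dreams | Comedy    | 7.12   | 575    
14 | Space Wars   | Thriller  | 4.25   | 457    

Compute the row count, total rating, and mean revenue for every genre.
SELECT genre,
       COUNT(*) as cnt,
       SUM(rating) as total_rating,
       AVG(revenue) as avg_revenue
FROM movies
GROUP BY genre

Result:
  Action: 2 records, 15.99 total rating, 532.50 avg revenue
  Animation: 4 records, 33.42 total rating, 377.25 avg revenue
  Comedy: 3 records, 15.99 total rating, 309.00 avg revenue
  Drama: 3 records, 15.23 total rating, 596.33 avg revenue
  Thriller: 2 records, 13.43 total rating, 270.50 avg revenue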